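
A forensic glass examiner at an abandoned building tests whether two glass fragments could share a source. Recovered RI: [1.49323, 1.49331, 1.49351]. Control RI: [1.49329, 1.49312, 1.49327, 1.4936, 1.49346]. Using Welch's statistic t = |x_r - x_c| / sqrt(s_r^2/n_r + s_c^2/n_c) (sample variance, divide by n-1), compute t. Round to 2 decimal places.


Welch's t-criterion for glass RI comparison:
Recovered mean = sum / n_r = 4.48005 / 3 = 1.49335
Control mean = sum / n_c = 7.46674 / 5 = 1.493348
Recovered sample variance s_r^2 = 2.08e-08
Control sample variance s_c^2 = 3.437e-08
Welch SE (unpooled) = sqrt(s_r^2/n_r + s_c^2/n_c) = sqrt(6.93333e-09 + 6.874e-09) = sqrt(1.38073e-08) = 0.000117504
|mean_r - mean_c| = 2e-06
t = 2e-06 / 0.000117504 = 0.02

0.02


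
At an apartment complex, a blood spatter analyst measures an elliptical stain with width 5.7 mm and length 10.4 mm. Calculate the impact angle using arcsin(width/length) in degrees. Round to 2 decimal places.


Blood spatter impact angle calculation:
width / length = 5.7 / 10.4 = 0.548077
angle = arcsin(0.548077)
angle = 33.24 degrees

33.24


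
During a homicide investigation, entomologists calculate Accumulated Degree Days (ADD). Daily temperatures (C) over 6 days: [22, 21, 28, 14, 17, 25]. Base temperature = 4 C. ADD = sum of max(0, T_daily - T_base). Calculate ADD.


Computing ADD day by day:
Day 1: max(0, 22 - 4) = 18
Day 2: max(0, 21 - 4) = 17
Day 3: max(0, 28 - 4) = 24
Day 4: max(0, 14 - 4) = 10
Day 5: max(0, 17 - 4) = 13
Day 6: max(0, 25 - 4) = 21
Total ADD = 103

103


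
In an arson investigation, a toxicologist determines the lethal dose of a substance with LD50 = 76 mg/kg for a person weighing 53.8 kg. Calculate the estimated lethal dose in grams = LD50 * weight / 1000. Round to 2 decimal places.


Lethal dose calculation:
Lethal dose = LD50 * body_weight / 1000
= 76 * 53.8 / 1000
= 4088.8 / 1000
= 4.09 g

4.09


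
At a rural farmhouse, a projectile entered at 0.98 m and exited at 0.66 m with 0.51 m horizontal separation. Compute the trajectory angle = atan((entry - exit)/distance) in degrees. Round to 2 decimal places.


Bullet trajectory angle:
Height difference = 0.98 - 0.66 = 0.32 m
angle = atan(0.32 / 0.51)
angle = atan(0.627451)
angle = 32.11 degrees

32.11


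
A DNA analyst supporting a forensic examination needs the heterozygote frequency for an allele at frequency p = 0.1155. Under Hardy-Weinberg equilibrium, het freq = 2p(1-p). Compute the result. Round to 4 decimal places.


Hardy-Weinberg heterozygote frequency:
q = 1 - p = 1 - 0.1155 = 0.8845
2pq = 2 * 0.1155 * 0.8845 = 0.2043

0.2043


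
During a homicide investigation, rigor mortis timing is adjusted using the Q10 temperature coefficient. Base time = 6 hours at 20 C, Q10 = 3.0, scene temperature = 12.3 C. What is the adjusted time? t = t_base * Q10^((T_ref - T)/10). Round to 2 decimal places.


Rigor mortis time adjustment:
Exponent = (T_ref - T_actual) / 10 = (20 - 12.3) / 10 = 0.77
Q10 factor = 3.0^0.77 = 2.33015
t_adjusted = 6 * 2.33015 = 13.98 hours

13.98


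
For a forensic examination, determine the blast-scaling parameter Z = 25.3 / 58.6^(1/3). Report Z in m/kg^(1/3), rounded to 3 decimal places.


Scaled distance calculation:
W^(1/3) = 58.6^(1/3) = 3.884179
Z = R / W^(1/3) = 25.3 / 3.884179
Z = 6.514 m/kg^(1/3)

6.514


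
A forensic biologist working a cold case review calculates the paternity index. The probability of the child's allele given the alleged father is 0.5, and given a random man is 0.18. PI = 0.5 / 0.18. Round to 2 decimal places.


Paternity Index calculation:
PI = P(allele|father) / P(allele|random)
PI = 0.5 / 0.18
PI = 2.78

2.78


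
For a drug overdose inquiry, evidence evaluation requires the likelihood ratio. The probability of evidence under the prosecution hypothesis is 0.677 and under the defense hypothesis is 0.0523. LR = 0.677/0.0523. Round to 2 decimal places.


Likelihood ratio calculation:
LR = P(E|Hp) / P(E|Hd)
LR = 0.677 / 0.0523
LR = 12.94

12.94


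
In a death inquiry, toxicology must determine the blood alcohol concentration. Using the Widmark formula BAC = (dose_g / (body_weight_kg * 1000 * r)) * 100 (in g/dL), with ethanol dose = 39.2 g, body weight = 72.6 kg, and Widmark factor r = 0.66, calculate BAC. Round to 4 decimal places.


Applying the Widmark formula:
BAC = (dose_g / (body_wt * 1000 * r)) * 100
Denominator = 72.6 * 1000 * 0.66 = 47916
BAC = (39.2 / 47916) * 100
BAC = 0.0818 g/dL

0.0818


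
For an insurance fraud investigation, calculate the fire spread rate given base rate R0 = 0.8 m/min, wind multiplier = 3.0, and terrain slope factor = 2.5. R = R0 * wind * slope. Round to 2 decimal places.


Fire spread rate calculation:
R = R0 * wind_factor * slope_factor
= 0.8 * 3.0 * 2.5
= 2.4 * 2.5
= 6.00 m/min

6.00


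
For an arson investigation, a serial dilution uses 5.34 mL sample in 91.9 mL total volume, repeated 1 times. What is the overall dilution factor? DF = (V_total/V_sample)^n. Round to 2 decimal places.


Dilution factor calculation:
Single dilution = V_total / V_sample = 91.9 / 5.34 ≈ 17.209738
Number of dilutions = 1
Total DF = (91.9 / 5.34)^1 (full precision, rounded at the end) = 17.21

17.21


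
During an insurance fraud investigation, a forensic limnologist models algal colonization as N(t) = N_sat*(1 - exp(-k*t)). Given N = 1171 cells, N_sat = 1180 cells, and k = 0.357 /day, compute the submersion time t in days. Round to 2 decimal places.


PMSI from diatom colonization curve:
N / N_sat = 1171 / 1180 = 0.992373
1 - N/N_sat = 0.007627
ln(1 - N/N_sat) = -4.876061
t = -ln(1 - N/N_sat) / k = -(-4.876061) / 0.357 = 13.66 days

13.66


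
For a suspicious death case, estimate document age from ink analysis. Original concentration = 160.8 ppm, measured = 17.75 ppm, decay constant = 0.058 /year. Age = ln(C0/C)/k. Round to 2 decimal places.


Document age estimation:
C0/C = 160.8 / 17.75 = 9.059155
ln(C0/C) = 2.203776
t = 2.203776 / 0.058 = 38.00 years

38.00


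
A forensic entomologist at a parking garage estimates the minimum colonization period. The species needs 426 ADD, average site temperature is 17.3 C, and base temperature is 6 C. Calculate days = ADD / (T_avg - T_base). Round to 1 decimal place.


Insect development time:
Effective temperature = avg_temp - T_base = 17.3 - 6 = 11.3 C
Days = ADD / effective_temp = 426 / 11.3 = 37.7 days

37.7


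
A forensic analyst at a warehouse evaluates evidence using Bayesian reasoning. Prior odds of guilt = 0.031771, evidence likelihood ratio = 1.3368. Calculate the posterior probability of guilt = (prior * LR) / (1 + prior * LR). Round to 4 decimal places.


Bayesian evidence evaluation:
Posterior odds = prior_odds * LR = 0.031771 * 1.3368 = 0.04247147
Posterior probability = posterior_odds / (1 + posterior_odds)
= 0.04247147 / (1 + 0.04247147)
= 0.04247147 / 1.04247147
= 0.0407

0.0407


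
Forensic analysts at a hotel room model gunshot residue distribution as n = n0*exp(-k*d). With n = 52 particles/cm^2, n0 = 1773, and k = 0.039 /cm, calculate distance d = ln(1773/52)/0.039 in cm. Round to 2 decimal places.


GSR distance calculation:
n0/n = 1773 / 52 = 34.096154
ln(n0/n) = 3.529185
d = 3.529185 / 0.039 = 90.49 cm

90.49


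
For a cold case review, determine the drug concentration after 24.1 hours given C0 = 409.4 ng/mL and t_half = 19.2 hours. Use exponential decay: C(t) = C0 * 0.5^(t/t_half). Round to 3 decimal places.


Drug concentration decay:
Number of half-lives = t / t_half = 24.1 / 19.2 = 1.255208
Decay factor = 0.5^1.255208 = 0.41893316
C(t) = 409.4 * 0.41893316 = 171.511 ng/mL

171.511


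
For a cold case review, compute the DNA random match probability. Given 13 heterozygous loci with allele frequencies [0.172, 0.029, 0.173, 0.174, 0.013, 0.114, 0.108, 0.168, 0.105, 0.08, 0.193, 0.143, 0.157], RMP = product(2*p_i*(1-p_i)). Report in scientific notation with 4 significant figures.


Computing RMP for 13 loci:
Locus 1: 2 * 0.172 * 0.828 = 0.284832
Locus 2: 2 * 0.029 * 0.971 = 0.056318
Locus 3: 2 * 0.173 * 0.827 = 0.286142
Locus 4: 2 * 0.174 * 0.826 = 0.287448
Locus 5: 2 * 0.013 * 0.987 = 0.025662
Locus 6: 2 * 0.114 * 0.886 = 0.202008
Locus 7: 2 * 0.108 * 0.892 = 0.192672
Locus 8: 2 * 0.168 * 0.832 = 0.279552
Locus 9: 2 * 0.105 * 0.895 = 0.18795
Locus 10: 2 * 0.08 * 0.92 = 0.1472
Locus 11: 2 * 0.193 * 0.807 = 0.311502
Locus 12: 2 * 0.143 * 0.857 = 0.245102
Locus 13: 2 * 0.157 * 0.843 = 0.264702
RMP = 2.060e-10

2.060e-10


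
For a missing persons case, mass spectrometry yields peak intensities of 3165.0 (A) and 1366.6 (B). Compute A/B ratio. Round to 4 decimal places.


Spectral peak ratio:
Peak A = 3165.0 counts
Peak B = 1366.6 counts
Ratio = 3165.0 / 1366.6 = 2.3160

2.3160


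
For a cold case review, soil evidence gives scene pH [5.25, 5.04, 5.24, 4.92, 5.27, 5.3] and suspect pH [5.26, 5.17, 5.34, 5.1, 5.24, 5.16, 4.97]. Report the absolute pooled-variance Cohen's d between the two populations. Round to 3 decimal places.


Pooled-variance Cohen's d for soil pH comparison:
Scene mean = 31.02 / 6 = 5.17
Suspect mean = 36.24 / 7 = 5.177143
Scene sample variance s_s^2 = 0.02352
Suspect sample variance s_c^2 = 0.014424
Pooled variance = ((n_s-1)*s_s^2 + (n_c-1)*s_c^2) / (n_s + n_c - 2) = 0.018558
Pooled SD = sqrt(0.018558) = 0.136228
Mean difference = -0.007143
|d| = |-0.007143| / 0.136228 = 0.052

0.052


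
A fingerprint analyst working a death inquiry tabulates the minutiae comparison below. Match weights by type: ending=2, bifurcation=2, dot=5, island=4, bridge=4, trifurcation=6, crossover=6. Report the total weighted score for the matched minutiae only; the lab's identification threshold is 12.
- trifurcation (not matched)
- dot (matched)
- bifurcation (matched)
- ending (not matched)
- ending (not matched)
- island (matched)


Weighted minutiae match score:
  trifurcation: not matched, +0
  dot: matched, +5 (running total 5)
  bifurcation: matched, +2 (running total 7)
  ending: not matched, +0
  ending: not matched, +0
  island: matched, +4 (running total 11)
Total score = 11
Threshold = 12; verdict = inconclusive

11


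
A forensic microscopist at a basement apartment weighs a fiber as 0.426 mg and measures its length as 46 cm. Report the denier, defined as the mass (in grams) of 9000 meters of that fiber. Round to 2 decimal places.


Denier calculation:
Mass in grams = 0.426 mg / 1000 = 0.000426 g
Length in meters = 46 cm / 100 = 0.46 m
Linear density = mass / length = 0.000426 / 0.46 = 0.00092609 g/m
Denier = (g/m) * 9000 = 0.00092609 * 9000 = 8.33

8.33


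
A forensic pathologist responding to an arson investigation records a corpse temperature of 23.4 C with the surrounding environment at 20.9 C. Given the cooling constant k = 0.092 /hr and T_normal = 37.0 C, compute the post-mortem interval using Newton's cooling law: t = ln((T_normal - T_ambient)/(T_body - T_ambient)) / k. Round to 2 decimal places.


Using Newton's law of cooling:
t = ln((T_normal - T_ambient) / (T_body - T_ambient)) / k
T_normal - T_ambient = 16.1
T_body - T_ambient = 2.5
Ratio = 6.44
ln(ratio) = 1.862529
t = 1.862529 / 0.092 = 20.24 hours

20.24


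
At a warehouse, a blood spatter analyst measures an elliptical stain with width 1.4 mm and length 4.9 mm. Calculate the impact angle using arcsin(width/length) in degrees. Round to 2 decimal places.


Blood spatter impact angle calculation:
width / length = 1.4 / 4.9 = 0.285714
angle = arcsin(0.285714)
angle = 16.60 degrees

16.60


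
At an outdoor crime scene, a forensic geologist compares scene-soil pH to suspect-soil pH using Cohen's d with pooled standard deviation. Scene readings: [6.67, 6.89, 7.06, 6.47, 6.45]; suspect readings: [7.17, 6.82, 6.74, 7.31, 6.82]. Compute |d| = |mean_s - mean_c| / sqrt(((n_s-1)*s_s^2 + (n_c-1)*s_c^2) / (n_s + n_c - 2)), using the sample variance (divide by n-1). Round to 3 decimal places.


Pooled-variance Cohen's d for soil pH comparison:
Scene mean = 33.54 / 5 = 6.708
Suspect mean = 34.86 / 5 = 6.972
Scene sample variance s_s^2 = 0.07042
Suspect sample variance s_c^2 = 0.06337
Pooled variance = ((n_s-1)*s_s^2 + (n_c-1)*s_c^2) / (n_s + n_c - 2) = 0.066895
Pooled SD = sqrt(0.066895) = 0.258641
Mean difference = -0.264
|d| = |-0.264| / 0.258641 = 1.021

1.021


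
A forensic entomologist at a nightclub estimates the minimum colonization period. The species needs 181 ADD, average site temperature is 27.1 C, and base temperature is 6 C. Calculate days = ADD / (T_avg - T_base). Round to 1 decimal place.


Insect development time:
Effective temperature = avg_temp - T_base = 27.1 - 6 = 21.1 C
Days = ADD / effective_temp = 181 / 21.1 = 8.6 days

8.6


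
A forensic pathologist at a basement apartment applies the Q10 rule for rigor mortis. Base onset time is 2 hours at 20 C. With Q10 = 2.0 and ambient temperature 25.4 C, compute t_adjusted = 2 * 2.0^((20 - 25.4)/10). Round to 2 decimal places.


Rigor mortis time adjustment:
Exponent = (T_ref - T_actual) / 10 = (20 - 25.4) / 10 = -0.54
Q10 factor = 2.0^-0.54 = 0.68777
t_adjusted = 2 * 0.68777 = 1.38 hours

1.38


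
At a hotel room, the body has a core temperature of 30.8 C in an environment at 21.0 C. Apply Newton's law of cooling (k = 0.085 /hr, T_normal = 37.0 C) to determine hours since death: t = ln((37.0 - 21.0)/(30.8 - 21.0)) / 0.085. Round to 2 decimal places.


Using Newton's law of cooling:
t = ln((T_normal - T_ambient) / (T_body - T_ambient)) / k
T_normal - T_ambient = 16.0
T_body - T_ambient = 9.8
Ratio = 1.632653
ln(ratio) = 0.490206
t = 0.490206 / 0.085 = 5.77 hours

5.77


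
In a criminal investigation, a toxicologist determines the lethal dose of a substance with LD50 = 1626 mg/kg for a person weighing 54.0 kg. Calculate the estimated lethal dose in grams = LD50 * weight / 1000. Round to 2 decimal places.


Lethal dose calculation:
Lethal dose = LD50 * body_weight / 1000
= 1626 * 54.0 / 1000
= 87804 / 1000
= 87.80 g

87.80


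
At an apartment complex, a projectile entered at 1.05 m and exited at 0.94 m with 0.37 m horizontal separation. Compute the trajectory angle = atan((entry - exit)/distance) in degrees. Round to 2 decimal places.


Bullet trajectory angle:
Height difference = 1.05 - 0.94 = 0.11 m
angle = atan(0.11 / 0.37)
angle = atan(0.297297)
angle = 16.56 degrees

16.56


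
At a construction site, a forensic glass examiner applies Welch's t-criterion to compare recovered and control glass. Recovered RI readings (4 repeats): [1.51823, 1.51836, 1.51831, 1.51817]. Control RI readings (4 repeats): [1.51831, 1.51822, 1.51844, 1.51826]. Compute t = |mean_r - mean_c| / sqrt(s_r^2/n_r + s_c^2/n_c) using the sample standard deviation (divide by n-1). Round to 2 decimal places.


Welch's t-criterion for glass RI comparison:
Recovered mean = sum / n_r = 6.07307 / 4 = 1.5182675
Control mean = sum / n_c = 6.07323 / 4 = 1.5183075
Recovered sample variance s_r^2 = 7.09167e-09
Control sample variance s_c^2 = 9.15833e-09
Welch SE (unpooled) = sqrt(s_r^2/n_r + s_c^2/n_c) = sqrt(1.77292e-09 + 2.28958e-09) = sqrt(4.0625e-09) = 6.37377e-05
|mean_r - mean_c| = 4e-05
t = 4e-05 / 6.37377e-05 = 0.63

0.63


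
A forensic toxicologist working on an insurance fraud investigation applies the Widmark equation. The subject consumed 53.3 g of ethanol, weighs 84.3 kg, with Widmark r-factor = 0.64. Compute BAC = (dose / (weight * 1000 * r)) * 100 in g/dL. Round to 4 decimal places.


Applying the Widmark formula:
BAC = (dose_g / (body_wt * 1000 * r)) * 100
Denominator = 84.3 * 1000 * 0.64 = 53952
BAC = (53.3 / 53952) * 100
BAC = 0.0988 g/dL

0.0988


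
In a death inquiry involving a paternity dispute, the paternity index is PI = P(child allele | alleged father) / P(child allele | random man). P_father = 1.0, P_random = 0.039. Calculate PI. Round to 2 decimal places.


Paternity Index calculation:
PI = P(allele|father) / P(allele|random)
PI = 1.0 / 0.039
PI = 25.64

25.64


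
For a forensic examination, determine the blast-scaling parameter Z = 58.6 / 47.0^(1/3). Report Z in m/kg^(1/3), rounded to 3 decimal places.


Scaled distance calculation:
W^(1/3) = 47.0^(1/3) = 3.608826
Z = R / W^(1/3) = 58.6 / 3.608826
Z = 16.238 m/kg^(1/3)

16.238


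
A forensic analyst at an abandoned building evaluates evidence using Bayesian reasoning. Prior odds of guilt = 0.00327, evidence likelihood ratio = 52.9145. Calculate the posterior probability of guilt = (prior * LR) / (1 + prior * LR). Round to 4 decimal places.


Bayesian evidence evaluation:
Posterior odds = prior_odds * LR = 0.00327 * 52.9145 = 0.1730304
Posterior probability = posterior_odds / (1 + posterior_odds)
= 0.1730304 / (1 + 0.1730304)
= 0.1730304 / 1.1730304
= 0.1475

0.1475


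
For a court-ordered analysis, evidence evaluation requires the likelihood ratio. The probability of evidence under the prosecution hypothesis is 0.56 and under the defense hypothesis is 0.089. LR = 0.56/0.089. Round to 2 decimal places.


Likelihood ratio calculation:
LR = P(E|Hp) / P(E|Hd)
LR = 0.56 / 0.089
LR = 6.29

6.29


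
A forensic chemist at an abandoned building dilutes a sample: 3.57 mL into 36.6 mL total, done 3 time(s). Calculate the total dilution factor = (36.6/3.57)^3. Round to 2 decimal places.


Dilution factor calculation:
Single dilution = V_total / V_sample = 36.6 / 3.57 ≈ 10.252101
Number of dilutions = 3
Total DF = (36.6 / 3.57)^3 (full precision, rounded at the end) = 1077.55

1077.55


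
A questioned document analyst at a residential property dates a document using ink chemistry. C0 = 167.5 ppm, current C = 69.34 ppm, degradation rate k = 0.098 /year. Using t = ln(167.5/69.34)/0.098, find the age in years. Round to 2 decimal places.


Document age estimation:
C0/C = 167.5 / 69.34 = 2.415633
ln(C0/C) = 0.881961
t = 0.881961 / 0.098 = 9.00 years

9.00


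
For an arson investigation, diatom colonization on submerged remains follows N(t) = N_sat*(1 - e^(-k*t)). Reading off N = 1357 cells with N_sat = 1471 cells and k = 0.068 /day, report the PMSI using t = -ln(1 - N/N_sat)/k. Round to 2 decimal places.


PMSI from diatom colonization curve:
N / N_sat = 1357 / 1471 = 0.922502
1 - N/N_sat = 0.077498
ln(1 - N/N_sat) = -2.557503
t = -ln(1 - N/N_sat) / k = -(-2.557503) / 0.068 = 37.61 days

37.61


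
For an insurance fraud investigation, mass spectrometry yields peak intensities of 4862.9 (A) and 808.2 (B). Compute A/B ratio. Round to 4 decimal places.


Spectral peak ratio:
Peak A = 4862.9 counts
Peak B = 808.2 counts
Ratio = 4862.9 / 808.2 = 6.0170

6.0170


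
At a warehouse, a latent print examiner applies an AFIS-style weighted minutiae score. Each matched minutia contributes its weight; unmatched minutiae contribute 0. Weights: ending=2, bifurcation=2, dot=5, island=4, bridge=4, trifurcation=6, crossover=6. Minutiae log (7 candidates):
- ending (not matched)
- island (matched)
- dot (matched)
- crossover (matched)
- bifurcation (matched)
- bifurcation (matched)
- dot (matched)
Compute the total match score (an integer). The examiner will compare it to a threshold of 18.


Weighted minutiae match score:
  ending: not matched, +0
  island: matched, +4 (running total 4)
  dot: matched, +5 (running total 9)
  crossover: matched, +6 (running total 15)
  bifurcation: matched, +2 (running total 17)
  bifurcation: matched, +2 (running total 19)
  dot: matched, +5 (running total 24)
Total score = 24
Threshold = 18; verdict = identification

24


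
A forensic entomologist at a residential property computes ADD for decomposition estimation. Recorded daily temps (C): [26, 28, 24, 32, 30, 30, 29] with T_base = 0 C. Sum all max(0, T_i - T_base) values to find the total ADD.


Computing ADD day by day:
Day 1: max(0, 26 - 0) = 26
Day 2: max(0, 28 - 0) = 28
Day 3: max(0, 24 - 0) = 24
Day 4: max(0, 32 - 0) = 32
Day 5: max(0, 30 - 0) = 30
Day 6: max(0, 30 - 0) = 30
Day 7: max(0, 29 - 0) = 29
Total ADD = 199

199


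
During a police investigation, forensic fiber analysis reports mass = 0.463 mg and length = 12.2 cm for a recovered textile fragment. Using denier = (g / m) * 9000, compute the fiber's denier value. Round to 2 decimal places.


Denier calculation:
Mass in grams = 0.463 mg / 1000 = 0.000463 g
Length in meters = 12.2 cm / 100 = 0.122 m
Linear density = mass / length = 0.000463 / 0.122 = 0.00379508 g/m
Denier = (g/m) * 9000 = 0.00379508 * 9000 = 34.16

34.16


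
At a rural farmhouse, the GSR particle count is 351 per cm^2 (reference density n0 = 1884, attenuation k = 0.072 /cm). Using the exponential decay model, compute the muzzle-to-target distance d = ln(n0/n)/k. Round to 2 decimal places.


GSR distance calculation:
n0/n = 1884 / 351 = 5.367521
ln(n0/n) = 1.680366
d = 1.680366 / 0.072 = 23.34 cm

23.34


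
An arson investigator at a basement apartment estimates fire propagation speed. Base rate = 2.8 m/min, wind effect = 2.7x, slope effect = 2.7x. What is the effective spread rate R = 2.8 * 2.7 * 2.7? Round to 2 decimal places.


Fire spread rate calculation:
R = R0 * wind_factor * slope_factor
= 2.8 * 2.7 * 2.7
= 7.56 * 2.7
= 20.41 m/min

20.41


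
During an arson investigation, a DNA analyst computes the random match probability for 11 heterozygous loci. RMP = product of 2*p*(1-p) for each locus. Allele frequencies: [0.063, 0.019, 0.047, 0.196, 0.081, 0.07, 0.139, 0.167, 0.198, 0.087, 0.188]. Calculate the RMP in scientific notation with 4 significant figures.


Computing RMP for 11 loci:
Locus 1: 2 * 0.063 * 0.937 = 0.118062
Locus 2: 2 * 0.019 * 0.981 = 0.037278
Locus 3: 2 * 0.047 * 0.953 = 0.089582
Locus 4: 2 * 0.196 * 0.804 = 0.315168
Locus 5: 2 * 0.081 * 0.919 = 0.148878
Locus 6: 2 * 0.07 * 0.93 = 0.1302
Locus 7: 2 * 0.139 * 0.861 = 0.239358
Locus 8: 2 * 0.167 * 0.833 = 0.278222
Locus 9: 2 * 0.198 * 0.802 = 0.317592
Locus 10: 2 * 0.087 * 0.913 = 0.158862
Locus 11: 2 * 0.188 * 0.812 = 0.305312
RMP = 2.471e-09

2.471e-09


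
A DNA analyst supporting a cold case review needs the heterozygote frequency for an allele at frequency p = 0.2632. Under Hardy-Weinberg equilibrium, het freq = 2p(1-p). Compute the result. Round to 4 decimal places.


Hardy-Weinberg heterozygote frequency:
q = 1 - p = 1 - 0.2632 = 0.7368
2pq = 2 * 0.2632 * 0.7368 = 0.3879

0.3879


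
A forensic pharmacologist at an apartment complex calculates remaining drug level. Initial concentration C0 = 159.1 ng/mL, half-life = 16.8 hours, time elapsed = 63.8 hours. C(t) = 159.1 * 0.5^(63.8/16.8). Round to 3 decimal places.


Drug concentration decay:
Number of half-lives = t / t_half = 63.8 / 16.8 = 3.797619
Decay factor = 0.5^3.797619 = 0.07191223
C(t) = 159.1 * 0.07191223 = 11.441 ng/mL

11.441


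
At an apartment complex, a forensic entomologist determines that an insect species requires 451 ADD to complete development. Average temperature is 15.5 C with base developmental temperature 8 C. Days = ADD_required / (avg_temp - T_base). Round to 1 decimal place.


Insect development time:
Effective temperature = avg_temp - T_base = 15.5 - 8 = 7.5 C
Days = ADD / effective_temp = 451 / 7.5 = 60.1 days

60.1


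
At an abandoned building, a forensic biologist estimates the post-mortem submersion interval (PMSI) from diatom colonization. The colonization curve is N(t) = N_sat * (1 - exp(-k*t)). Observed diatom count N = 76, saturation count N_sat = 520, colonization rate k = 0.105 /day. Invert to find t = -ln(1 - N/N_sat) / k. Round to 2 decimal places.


PMSI from diatom colonization curve:
N / N_sat = 76 / 520 = 0.146154
1 - N/N_sat = 0.853846
ln(1 - N/N_sat) = -0.158004
t = -ln(1 - N/N_sat) / k = -(-0.158004) / 0.105 = 1.50 days

1.50


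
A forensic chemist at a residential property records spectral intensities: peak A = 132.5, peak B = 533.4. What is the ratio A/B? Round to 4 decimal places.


Spectral peak ratio:
Peak A = 132.5 counts
Peak B = 533.4 counts
Ratio = 132.5 / 533.4 = 0.2484

0.2484


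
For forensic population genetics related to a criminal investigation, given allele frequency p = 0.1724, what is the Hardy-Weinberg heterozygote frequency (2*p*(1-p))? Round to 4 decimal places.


Hardy-Weinberg heterozygote frequency:
q = 1 - p = 1 - 0.1724 = 0.8276
2pq = 2 * 0.1724 * 0.8276 = 0.2854

0.2854


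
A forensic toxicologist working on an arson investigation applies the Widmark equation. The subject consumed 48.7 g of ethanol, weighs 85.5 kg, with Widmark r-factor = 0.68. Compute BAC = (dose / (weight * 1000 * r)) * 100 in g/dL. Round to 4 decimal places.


Applying the Widmark formula:
BAC = (dose_g / (body_wt * 1000 * r)) * 100
Denominator = 85.5 * 1000 * 0.68 = 58140
BAC = (48.7 / 58140) * 100
BAC = 0.0838 g/dL

0.0838


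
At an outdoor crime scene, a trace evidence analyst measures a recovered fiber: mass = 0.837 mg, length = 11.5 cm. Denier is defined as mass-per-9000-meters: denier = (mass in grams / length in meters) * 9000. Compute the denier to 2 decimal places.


Denier calculation:
Mass in grams = 0.837 mg / 1000 = 0.000837 g
Length in meters = 11.5 cm / 100 = 0.115 m
Linear density = mass / length = 0.000837 / 0.115 = 0.00727826 g/m
Denier = (g/m) * 9000 = 0.00727826 * 9000 = 65.50

65.50


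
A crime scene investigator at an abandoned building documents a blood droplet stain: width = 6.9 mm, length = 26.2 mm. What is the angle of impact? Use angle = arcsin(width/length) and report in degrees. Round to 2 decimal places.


Blood spatter impact angle calculation:
width / length = 6.9 / 26.2 = 0.263359
angle = arcsin(0.263359)
angle = 15.27 degrees

15.27


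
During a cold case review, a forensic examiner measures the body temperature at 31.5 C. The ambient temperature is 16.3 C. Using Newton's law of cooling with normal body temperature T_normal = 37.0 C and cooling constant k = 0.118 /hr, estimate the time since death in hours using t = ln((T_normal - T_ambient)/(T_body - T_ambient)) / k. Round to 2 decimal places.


Using Newton's law of cooling:
t = ln((T_normal - T_ambient) / (T_body - T_ambient)) / k
T_normal - T_ambient = 20.7
T_body - T_ambient = 15.2
Ratio = 1.361842
ln(ratio) = 0.308838
t = 0.308838 / 0.118 = 2.62 hours

2.62


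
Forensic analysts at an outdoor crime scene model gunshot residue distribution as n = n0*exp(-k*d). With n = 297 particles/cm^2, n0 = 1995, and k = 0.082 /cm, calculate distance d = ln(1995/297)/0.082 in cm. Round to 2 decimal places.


GSR distance calculation:
n0/n = 1995 / 297 = 6.717172
ln(n0/n) = 1.904667
d = 1.904667 / 0.082 = 23.23 cm

23.23


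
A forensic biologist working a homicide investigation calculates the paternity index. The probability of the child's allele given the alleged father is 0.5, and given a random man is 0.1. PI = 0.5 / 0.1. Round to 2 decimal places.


Paternity Index calculation:
PI = P(allele|father) / P(allele|random)
PI = 0.5 / 0.1
PI = 5.00

5.00


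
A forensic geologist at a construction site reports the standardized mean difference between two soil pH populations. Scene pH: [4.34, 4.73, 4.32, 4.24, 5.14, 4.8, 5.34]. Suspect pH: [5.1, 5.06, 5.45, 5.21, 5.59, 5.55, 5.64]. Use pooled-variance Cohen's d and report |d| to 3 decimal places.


Pooled-variance Cohen's d for soil pH comparison:
Scene mean = 32.91 / 7 = 4.701429
Suspect mean = 37.6 / 7 = 5.371429
Scene sample variance s_s^2 = 0.183281
Suspect sample variance s_c^2 = 0.059114
Pooled variance = ((n_s-1)*s_s^2 + (n_c-1)*s_c^2) / (n_s + n_c - 2) = 0.121198
Pooled SD = sqrt(0.121198) = 0.348135
Mean difference = -0.67
|d| = |-0.67| / 0.348135 = 1.925

1.925


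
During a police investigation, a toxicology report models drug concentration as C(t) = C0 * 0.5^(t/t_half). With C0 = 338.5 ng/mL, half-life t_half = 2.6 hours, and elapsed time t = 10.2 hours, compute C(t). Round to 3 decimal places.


Drug concentration decay:
Number of half-lives = t / t_half = 10.2 / 2.6 = 3.923077
Decay factor = 0.5^3.923077 = 0.06592288
C(t) = 338.5 * 0.06592288 = 22.315 ng/mL

22.315


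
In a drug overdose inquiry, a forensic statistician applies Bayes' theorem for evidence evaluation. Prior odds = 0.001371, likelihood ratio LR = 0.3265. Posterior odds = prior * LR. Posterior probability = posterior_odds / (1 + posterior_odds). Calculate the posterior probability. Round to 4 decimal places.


Bayesian evidence evaluation:
Posterior odds = prior_odds * LR = 0.001371 * 0.3265 = 0.0004476315
Posterior probability = posterior_odds / (1 + posterior_odds)
= 0.0004476315 / (1 + 0.0004476315)
= 0.0004476315 / 1.0004476315
= 0.0004

0.0004


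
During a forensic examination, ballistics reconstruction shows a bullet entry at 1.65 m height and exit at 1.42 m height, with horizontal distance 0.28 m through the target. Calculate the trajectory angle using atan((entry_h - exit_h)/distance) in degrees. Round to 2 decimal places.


Bullet trajectory angle:
Height difference = 1.65 - 1.42 = 0.23 m
angle = atan(0.23 / 0.28)
angle = atan(0.821429)
angle = 39.40 degrees

39.40


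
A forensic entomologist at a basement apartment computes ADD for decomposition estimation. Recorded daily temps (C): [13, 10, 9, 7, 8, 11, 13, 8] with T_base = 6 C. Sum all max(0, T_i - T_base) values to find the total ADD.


Computing ADD day by day:
Day 1: max(0, 13 - 6) = 7
Day 2: max(0, 10 - 6) = 4
Day 3: max(0, 9 - 6) = 3
Day 4: max(0, 7 - 6) = 1
Day 5: max(0, 8 - 6) = 2
Day 6: max(0, 11 - 6) = 5
Day 7: max(0, 13 - 6) = 7
Day 8: max(0, 8 - 6) = 2
Total ADD = 31

31


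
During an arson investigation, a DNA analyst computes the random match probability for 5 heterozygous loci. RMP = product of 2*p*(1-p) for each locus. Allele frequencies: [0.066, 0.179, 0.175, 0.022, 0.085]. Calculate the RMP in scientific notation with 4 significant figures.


Computing RMP for 5 loci:
Locus 1: 2 * 0.066 * 0.934 = 0.123288
Locus 2: 2 * 0.179 * 0.821 = 0.293918
Locus 3: 2 * 0.175 * 0.825 = 0.28875
Locus 4: 2 * 0.022 * 0.978 = 0.043032
Locus 5: 2 * 0.085 * 0.915 = 0.15555
RMP = 7.004e-05

7.004e-05


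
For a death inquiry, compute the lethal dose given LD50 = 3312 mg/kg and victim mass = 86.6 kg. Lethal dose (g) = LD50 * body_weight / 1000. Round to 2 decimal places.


Lethal dose calculation:
Lethal dose = LD50 * body_weight / 1000
= 3312 * 86.6 / 1000
= 286819.2 / 1000
= 286.82 g

286.82


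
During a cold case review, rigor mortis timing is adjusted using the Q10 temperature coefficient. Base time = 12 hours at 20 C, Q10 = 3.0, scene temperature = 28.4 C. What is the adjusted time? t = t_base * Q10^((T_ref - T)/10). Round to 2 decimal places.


Rigor mortis time adjustment:
Exponent = (T_ref - T_actual) / 10 = (20 - 28.4) / 10 = -0.84
Q10 factor = 3.0^-0.84 = 0.39739
t_adjusted = 12 * 0.39739 = 4.77 hours

4.77


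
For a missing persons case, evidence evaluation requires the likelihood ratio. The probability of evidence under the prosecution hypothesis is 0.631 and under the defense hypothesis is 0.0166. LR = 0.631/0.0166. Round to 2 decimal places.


Likelihood ratio calculation:
LR = P(E|Hp) / P(E|Hd)
LR = 0.631 / 0.0166
LR = 38.01

38.01


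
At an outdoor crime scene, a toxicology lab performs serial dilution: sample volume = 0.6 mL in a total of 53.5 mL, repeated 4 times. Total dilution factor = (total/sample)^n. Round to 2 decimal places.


Dilution factor calculation:
Single dilution = V_total / V_sample = 53.5 / 0.6 ≈ 89.166667
Number of dilutions = 4
Total DF = (53.5 / 0.6)^4 (full precision, rounded at the end) = 63213542.15

63213542.15


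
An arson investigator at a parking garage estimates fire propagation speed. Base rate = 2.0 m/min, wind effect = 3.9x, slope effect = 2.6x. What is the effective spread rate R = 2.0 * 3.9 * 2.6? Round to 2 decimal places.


Fire spread rate calculation:
R = R0 * wind_factor * slope_factor
= 2.0 * 3.9 * 2.6
= 7.8 * 2.6
= 20.28 m/min

20.28


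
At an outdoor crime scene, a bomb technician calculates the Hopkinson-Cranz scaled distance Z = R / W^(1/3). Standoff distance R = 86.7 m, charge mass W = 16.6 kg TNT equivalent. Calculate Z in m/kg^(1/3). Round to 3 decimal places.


Scaled distance calculation:
W^(1/3) = 16.6^(1/3) = 2.550954
Z = R / W^(1/3) = 86.7 / 2.550954
Z = 33.987 m/kg^(1/3)

33.987


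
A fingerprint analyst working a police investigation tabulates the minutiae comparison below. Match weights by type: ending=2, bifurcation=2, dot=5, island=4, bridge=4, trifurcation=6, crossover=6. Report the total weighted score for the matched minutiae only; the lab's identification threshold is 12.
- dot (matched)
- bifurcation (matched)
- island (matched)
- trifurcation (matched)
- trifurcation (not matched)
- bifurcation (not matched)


Weighted minutiae match score:
  dot: matched, +5 (running total 5)
  bifurcation: matched, +2 (running total 7)
  island: matched, +4 (running total 11)
  trifurcation: matched, +6 (running total 17)
  trifurcation: not matched, +0
  bifurcation: not matched, +0
Total score = 17
Threshold = 12; verdict = identification

17


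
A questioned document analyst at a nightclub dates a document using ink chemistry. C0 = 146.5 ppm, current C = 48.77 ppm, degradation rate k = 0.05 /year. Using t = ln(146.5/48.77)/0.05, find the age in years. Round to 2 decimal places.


Document age estimation:
C0/C = 146.5 / 48.77 = 3.003896
ln(C0/C) = 1.09991
t = 1.09991 / 0.05 = 22.00 years

22.00


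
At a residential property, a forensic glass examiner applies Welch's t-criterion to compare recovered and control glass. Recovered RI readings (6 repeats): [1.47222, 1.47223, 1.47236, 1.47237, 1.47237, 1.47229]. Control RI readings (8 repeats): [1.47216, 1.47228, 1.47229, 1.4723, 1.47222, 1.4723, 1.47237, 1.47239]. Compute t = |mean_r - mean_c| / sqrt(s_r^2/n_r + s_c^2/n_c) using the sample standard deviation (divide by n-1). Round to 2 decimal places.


Welch's t-criterion for glass RI comparison:
Recovered mean = sum / n_r = 8.83384 / 6 = 1.4723067
Control mean = sum / n_c = 11.77831 / 8 = 1.4722887
Recovered sample variance s_r^2 = 4.90667e-09
Control sample variance s_c^2 = 5.49821e-09
Welch SE (unpooled) = sqrt(s_r^2/n_r + s_c^2/n_c) = sqrt(8.17778e-10 + 6.87277e-10) = sqrt(1.50506e-09) = 3.87951e-05
|mean_r - mean_c| = 1.79167e-05
t = 1.79167e-05 / 3.87951e-05 = 0.46

0.46


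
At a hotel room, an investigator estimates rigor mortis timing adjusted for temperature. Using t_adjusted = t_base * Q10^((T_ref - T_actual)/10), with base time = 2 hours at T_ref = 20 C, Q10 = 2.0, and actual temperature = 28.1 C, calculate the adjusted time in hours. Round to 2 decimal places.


Rigor mortis time adjustment:
Exponent = (T_ref - T_actual) / 10 = (20 - 28.1) / 10 = -0.81
Q10 factor = 2.0^-0.81 = 0.57038
t_adjusted = 2 * 0.57038 = 1.14 hours

1.14


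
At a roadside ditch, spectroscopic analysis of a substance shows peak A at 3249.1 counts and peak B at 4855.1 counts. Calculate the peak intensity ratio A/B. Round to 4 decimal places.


Spectral peak ratio:
Peak A = 3249.1 counts
Peak B = 4855.1 counts
Ratio = 3249.1 / 4855.1 = 0.6692

0.6692


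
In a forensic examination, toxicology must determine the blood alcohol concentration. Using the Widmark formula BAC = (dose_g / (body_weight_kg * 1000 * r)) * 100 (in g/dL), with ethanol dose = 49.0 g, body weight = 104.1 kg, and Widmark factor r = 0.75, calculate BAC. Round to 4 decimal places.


Applying the Widmark formula:
BAC = (dose_g / (body_wt * 1000 * r)) * 100
Denominator = 104.1 * 1000 * 0.75 = 78075
BAC = (49.0 / 78075) * 100
BAC = 0.0628 g/dL

0.0628


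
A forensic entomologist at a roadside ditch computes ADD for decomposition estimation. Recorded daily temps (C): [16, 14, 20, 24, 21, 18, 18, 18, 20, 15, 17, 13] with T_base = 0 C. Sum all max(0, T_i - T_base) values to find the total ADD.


Computing ADD day by day:
Day 1: max(0, 16 - 0) = 16
Day 2: max(0, 14 - 0) = 14
Day 3: max(0, 20 - 0) = 20
Day 4: max(0, 24 - 0) = 24
Day 5: max(0, 21 - 0) = 21
Day 6: max(0, 18 - 0) = 18
Day 7: max(0, 18 - 0) = 18
Day 8: max(0, 18 - 0) = 18
Day 9: max(0, 20 - 0) = 20
Day 10: max(0, 15 - 0) = 15
Day 11: max(0, 17 - 0) = 17
Day 12: max(0, 13 - 0) = 13
Total ADD = 214

214


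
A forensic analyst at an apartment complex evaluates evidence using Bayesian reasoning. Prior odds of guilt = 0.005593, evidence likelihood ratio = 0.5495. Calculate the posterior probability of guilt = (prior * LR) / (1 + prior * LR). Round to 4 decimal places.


Bayesian evidence evaluation:
Posterior odds = prior_odds * LR = 0.005593 * 0.5495 = 0.003073353
Posterior probability = posterior_odds / (1 + posterior_odds)
= 0.003073353 / (1 + 0.003073353)
= 0.003073353 / 1.003073353
= 0.0031

0.0031


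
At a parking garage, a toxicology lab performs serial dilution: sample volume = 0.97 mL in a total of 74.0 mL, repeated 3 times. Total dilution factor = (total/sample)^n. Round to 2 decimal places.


Dilution factor calculation:
Single dilution = V_total / V_sample = 74.0 / 0.97 ≈ 76.28866
Number of dilutions = 3
Total DF = (74.0 / 0.97)^3 (full precision, rounded at the end) = 443996.92

443996.92


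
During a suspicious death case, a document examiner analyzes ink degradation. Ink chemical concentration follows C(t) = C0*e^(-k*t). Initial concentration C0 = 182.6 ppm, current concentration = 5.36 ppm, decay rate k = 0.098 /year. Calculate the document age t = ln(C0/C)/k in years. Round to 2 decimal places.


Document age estimation:
C0/C = 182.6 / 5.36 = 34.067164
ln(C0/C) = 3.528334
t = 3.528334 / 0.098 = 36.00 years

36.00


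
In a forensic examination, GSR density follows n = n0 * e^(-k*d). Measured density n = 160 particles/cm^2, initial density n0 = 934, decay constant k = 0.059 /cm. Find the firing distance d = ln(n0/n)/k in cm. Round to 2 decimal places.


GSR distance calculation:
n0/n = 934 / 160 = 5.8375
ln(n0/n) = 1.764303
d = 1.764303 / 0.059 = 29.90 cm

29.90


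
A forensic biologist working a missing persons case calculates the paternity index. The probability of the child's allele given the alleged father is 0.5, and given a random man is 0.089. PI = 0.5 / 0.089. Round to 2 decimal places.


Paternity Index calculation:
PI = P(allele|father) / P(allele|random)
PI = 0.5 / 0.089
PI = 5.62

5.62


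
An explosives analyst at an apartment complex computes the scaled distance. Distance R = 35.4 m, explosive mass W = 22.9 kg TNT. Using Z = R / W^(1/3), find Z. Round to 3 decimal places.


Scaled distance calculation:
W^(1/3) = 22.9^(1/3) = 2.839739
Z = R / W^(1/3) = 35.4 / 2.839739
Z = 12.466 m/kg^(1/3)

12.466


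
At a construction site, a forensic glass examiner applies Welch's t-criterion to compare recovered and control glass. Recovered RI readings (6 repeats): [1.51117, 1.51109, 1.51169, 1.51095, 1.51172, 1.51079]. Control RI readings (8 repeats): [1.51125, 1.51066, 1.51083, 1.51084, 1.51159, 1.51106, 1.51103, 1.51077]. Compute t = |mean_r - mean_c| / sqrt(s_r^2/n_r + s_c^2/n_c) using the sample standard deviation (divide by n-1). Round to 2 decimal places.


Welch's t-criterion for glass RI comparison:
Recovered mean = sum / n_r = 9.06741 / 6 = 1.511235
Control mean = sum / n_c = 12.08803 / 8 = 1.5110037
Recovered sample variance s_r^2 = 1.4935e-07
Control sample variance s_c^2 = 9.11411e-08
Welch SE (unpooled) = sqrt(s_r^2/n_r + s_c^2/n_c) = sqrt(2.48917e-08 + 1.13926e-08) = sqrt(3.62843e-08) = 0.000190484
|mean_r - mean_c| = 0.00023125
t = 0.00023125 / 0.000190484 = 1.21

1.21


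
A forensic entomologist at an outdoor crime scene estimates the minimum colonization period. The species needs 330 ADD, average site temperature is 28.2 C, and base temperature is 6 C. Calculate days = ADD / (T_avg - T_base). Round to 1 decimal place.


Insect development time:
Effective temperature = avg_temp - T_base = 28.2 - 6 = 22.2 C
Days = ADD / effective_temp = 330 / 22.2 = 14.9 days

14.9


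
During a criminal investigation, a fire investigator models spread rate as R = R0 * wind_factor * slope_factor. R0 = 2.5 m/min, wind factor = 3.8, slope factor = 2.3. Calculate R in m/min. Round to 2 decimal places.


Fire spread rate calculation:
R = R0 * wind_factor * slope_factor
= 2.5 * 3.8 * 2.3
= 9.5 * 2.3
= 21.85 m/min

21.85
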